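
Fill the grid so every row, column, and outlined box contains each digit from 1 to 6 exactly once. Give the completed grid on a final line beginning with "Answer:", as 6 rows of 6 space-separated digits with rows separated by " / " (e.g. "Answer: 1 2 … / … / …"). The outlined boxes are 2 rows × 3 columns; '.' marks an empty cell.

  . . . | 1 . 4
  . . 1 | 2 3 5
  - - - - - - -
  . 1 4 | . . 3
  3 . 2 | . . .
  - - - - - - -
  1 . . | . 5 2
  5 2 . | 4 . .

Step 1. [r1c5∈{6}] r1c5 is down to just 6 ⇒ r1c5=6.
Step 2. [r6c3∈{3,6}] r6c3 is the only open cell in row 6 admitting 3 ⇒ r6c3=3.
Step 3. [r6c6∈{1,6}] in row 6, 6 fits only at r6c6. So r6c6=6.
Step 4. [r3c1∈{6}] nothing but 6 survives at r3c1 ⇒ r3c1=6.
Step 5. [r4c2∈{5}] r4c2's peers cover all but 5, so r4c2=5.
Step 6. [r2c2∈{4,6}] r2c2 is the only open cell in row 2 admitting 6 ⇒ r2c2=6.
Step 7. [r4c6∈{1}] r4c6 is down to just 1. So r4c6=1.
Step 8. [r5c2∈{4}] r5c2 has the single candidate 4 ⇒ r5c2=4.
Step 9. [r5c3∈{6}] r5c3's peers cover all but 6. So r5c3=6.
Step 10. [r1c2∈{3}] r1c2's peers cover all but 3. So r1c2=3.
Step 11. [r1c3∈{5}] only 5 remains possible at r1c3, so r1c3=5.
Step 12. [r1c1∈{2}] nothing but 2 survives at r1c1 ⇒ r1c1=2.
Step 13. [r3c4∈{5}] r3c4 has the single candidate 5, so r3c4=5.
Step 14. [r5c4∈{3}] r5c4 has the single candidate 3 ⇒ r5c4=3.
Step 15. [r4c5∈{4}] r4c5's peers cover all but 4. So r4c5=4.
Step 16. [r2c1∈{4}] r2c1's peers cover all but 4 ⇒ r2c1=4.
Step 17. [r4c4∈{6}] nothing but 6 survives at r4c4. So r4c4=6.
Step 18. [r3c5∈{2}] nothing but 2 survives at r3c5 ⇒ r3c5=2.
Step 19. [r6c5∈{1}] r6c5's peers cover all but 1. So r6c5=1.

Answer: 2 3 5 1 6 4 / 4 6 1 2 3 5 / 6 1 4 5 2 3 / 3 5 2 6 4 1 / 1 4 6 3 5 2 / 5 2 3 4 1 6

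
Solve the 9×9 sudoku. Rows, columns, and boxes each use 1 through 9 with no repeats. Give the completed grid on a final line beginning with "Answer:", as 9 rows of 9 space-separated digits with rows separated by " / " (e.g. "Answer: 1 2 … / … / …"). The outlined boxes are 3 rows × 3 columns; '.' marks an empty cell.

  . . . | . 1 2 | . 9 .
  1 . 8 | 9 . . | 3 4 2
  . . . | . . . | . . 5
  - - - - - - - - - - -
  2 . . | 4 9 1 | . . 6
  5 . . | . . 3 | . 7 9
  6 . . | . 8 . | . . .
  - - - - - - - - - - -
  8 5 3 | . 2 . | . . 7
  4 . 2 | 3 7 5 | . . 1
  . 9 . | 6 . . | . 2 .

Step 1. [r4c3∈{7}] nothing but 7 survives at r4c3. So r4c3=7.
Step 2. [r9c5∈{4}] only 4 remains possible at r9c5, so r9c5=4.
Step 3. [r1c9∈{8}] r1c9 is down to just 8. So r1c9=8.
Step 4. [r6c9∈{3,4}] 4 has one home in col 9: r6c9 ⇒ r6c9=4.
Step 5. [r6c4∈{2,5,7}] in box 5, 5 fits only at r6c4. So r6c4=5.
Step 6. [r1c4∈{7}] r1c4 is down to just 7, so r1c4=7.
Step 7. [r1c7∈{6}] r1c7 has the single candidate 6 ⇒ r1c7=6.
Step 8. [r3c3∈{4,6,9}] in col 3, 6 fits only at r3c3, so r3c3=6.
Step 9. [r1c1∈{3}] r1c1's peers cover all but 3, so r1c1=3.
Step 10. [r3c7∈{1,7}] r3c7 is the only open cell in col 7 admitting 7. So r3c7=7.
Step 11. [r4c8∈{3,5,8}] 5 has one home in col 8: r4c8. So r4c8=5.
Step 12. [r4c7∈{8}] r4c7 is down to just 8, so r4c7=8.
Step 13. [r1c2∈{4}] nothing but 4 survives at r1c2. So r1c2=4.
Step 14. [r9c3∈{1}] nothing but 1 survives at r9c3. So r9c3=1.
Step 15. [r6c8∈{1,3}] across col 8, 3 lands solely at r6c8 ⇒ r6c8=3.
Step 16. [r6c2∈{1}] only 1 remains possible at r6c2, so r6c2=1.
Step 17. [r7c8∈{6}] r7c8 has the single candidate 6. So r7c8=6.
Step 18. [r3c6∈{4,8}] row 3 places 4 nowhere but r3c6 ⇒ r3c6=4.
Step 19. [r8c7∈{9}] r8c7 is down to just 9. So r8c7=9.
Step 20. [r5c7∈{1,2}] r5c7 is the only open cell in row 5 admitting 1 ⇒ r5c7=1.
Step 21. [r2c5∈{5,6}] row 2 places 5 nowhere but r2c5. So r2c5=5.
Step 22. [r9c7∈{5}] r9c7's peers cover all but 5. So r9c7=5.
Step 23. [r5c4∈{2}] r5c4's peers cover all but 2. So r5c4=2.
Step 24. [r7c6∈{9}] r7c6 is down to just 9. So r7c6=9.
Step 25. [r3c8∈{1}] only 1 remains possible at r3c8. So r3c8=1.
Step 26. [r3c2∈{2}] only 2 remains possible at r3c2, so r3c2=2.
Step 27. [r2c2∈{7}] only 7 remains possible at r2c2, so r2c2=7.
Step 28. [r6c3∈{9}] only 9 remains possible at r6c3. So r6c3=9.
Step 29. [r9c9∈{3}] r9c9 is down to just 3, so r9c9=3.
Step 30. [r9c1∈{7}] nothing but 7 survives at r9c1. So r9c1=7.
Step 31. [r5c3∈{4}] r5c3 has the single candidate 4 ⇒ r5c3=4.
Step 32. [r8c8∈{8}] r8c8 is down to just 8 ⇒ r8c8=8.
Step 33. [r1c3∈{5}] only 5 remains possible at r1c3, so r1c3=5.
Step 34. [r9c6∈{8}] r9c6 has the single candidate 8. So r9c6=8.
Step 35. [r4c2∈{3}] r4c2 is down to just 3, so r4c2=3.
Step 36. [r3c1∈{9}] nothing but 9 survives at r3c1. So r3c1=9.
Step 37. [r8c2∈{6}] r8c2 is down to just 6. So r8c2=6.
Step 38. [r2c6∈{6}] r2c6 has the single candidate 6, so r2c6=6.
Step 39. [r5c5∈{6}] nothing but 6 survives at r5c5, so r5c5=6.
Step 40. [r3c4∈{8}] nothing but 8 survives at r3c4, so r3c4=8.
Step 41. [r7c4∈{1}] r7c4 has the single candidate 1. So r7c4=1.
Step 42. [r6c7∈{2}] r6c7 is down to just 2. So r6c7=2.
Step 43. [r6c6∈{7}] r6c6 is down to just 7, so r6c6=7.
Step 44. [r5c2∈{8}] only 8 remains possible at r5c2, so r5c2=8.
Step 45. [r7c7∈{4}] r7c7 is down to just 4, so r7c7=4.
Step 46. [r3c5∈{3}] r3c5's peers cover all but 3, so r3c5=3.

Answer: 3 4 5 7 1 2 6 9 8 / 1 7 8 9 5 6 3 4 2 / 9 2 6 8 3 4 7 1 5 / 2 3 7 4 9 1 8 5 6 / 5 8 4 2 6 3 1 7 9 / 6 1 9 5 8 7 2 3 4 / 8 5 3 1 2 9 4 6 7 / 4 6 2 3 7 5 9 8 1 / 7 9 1 6 4 8 5 2 3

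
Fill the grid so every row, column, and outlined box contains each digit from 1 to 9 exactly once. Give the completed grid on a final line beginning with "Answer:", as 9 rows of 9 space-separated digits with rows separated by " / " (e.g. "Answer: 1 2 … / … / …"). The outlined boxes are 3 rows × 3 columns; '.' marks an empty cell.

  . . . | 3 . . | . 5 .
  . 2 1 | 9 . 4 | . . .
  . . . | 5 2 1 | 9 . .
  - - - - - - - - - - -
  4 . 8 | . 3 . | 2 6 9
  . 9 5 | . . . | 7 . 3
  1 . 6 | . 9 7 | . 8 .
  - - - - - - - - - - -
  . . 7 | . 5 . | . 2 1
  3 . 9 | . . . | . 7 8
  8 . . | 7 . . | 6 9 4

Step 1. [r7c1∈{6}] only 6 remains possible at r7c1. So r7c1=6.
Step 2. [r3c2∈{3,4,6,7,8}] across row 3, 8 lands solely at r3c2. So r3c2=8.
Step 3. [r1c2∈{4,6,7}] r1c2 is the only open cell in col 2 admitting 6, so r1c2=6.
Step 4. [r1c6∈{8}] nothing but 8 survives at r1c6 ⇒ r1c6=8.
Step 5. [r9c5∈{1}] r9c5's peers cover all but 1, so r9c5=1.
Step 6. [r6c4∈{2,4}] 2 has one home in row 6: r6c4 ⇒ r6c4=2.
Step 7. [r2c5∈{6,7}] r2c5 is the only open cell in box 2 admitting 6 ⇒ r2c5=6.
Step 8. [r8c5∈{4}] only 4 remains possible at r8c5 ⇒ r8c5=4.
Step 9. [r5c4∈{1,4,6,8}] in col 4, 4 fits only at r5c4, so r5c4=4.
Step 10. [r3c1∈{7}] r3c1's peers cover all but 7. So r3c1=7.
Step 11. [r3c8∈{3,4}] r3c8 is the only open cell in col 8 admitting 4. So r3c8=4.
Step 12. [r9c6∈{2,3}] across row 9, 3 lands solely at r9c6, so r9c6=3.
Step 13. [r8c7∈{5}] r8c7 has the single candidate 5 ⇒ r8c7=5.
Step 14. [r2c9∈{7}] r2c9 has the single candidate 7. So r2c9=7.
Step 15. [r7c7∈{3}] only 3 remains possible at r7c7, so r7c7=3.
Step 16. [r8c6∈{2,6}] row 8 places 2 nowhere but r8c6. So r8c6=2.
Step 17. [r4c2∈{7}] r4c2's peers cover all but 7. So r4c2=7.
Step 18. [r7c4∈{8}] nothing but 8 survives at r7c4 ⇒ r7c4=8.
Step 19. [r2c8∈{3}] only 3 remains possible at r2c8. So r2c8=3.
Step 20. [r1c3∈{4}] r1c3's peers cover all but 4 ⇒ r1c3=4.
Step 21. [r6c7∈{4}] only 4 remains possible at r6c7. So r6c7=4.
Step 22. [r7c2∈{4}] r7c2 has the single candidate 4, so r7c2=4.
Step 23. [r6c2∈{3}] r6c2's peers cover all but 3, so r6c2=3.
Step 24. [r8c2∈{1}] r8c2's peers cover all but 1, so r8c2=1.
Step 25. [r1c1∈{9}] only 9 remains possible at r1c1, so r1c1=9.
Step 26. [r1c9∈{2}] r1c9's peers cover all but 2 ⇒ r1c9=2.
Step 27. [r2c1∈{5}] r2c1 is down to just 5, so r2c1=5.
Step 28. [r4c6∈{5}] r4c6's peers cover all but 5, so r4c6=5.
Step 29. [r5c8∈{1}] only 1 remains possible at r5c8, so r5c8=1.
Step 30. [r7c6∈{9}] r7c6 is down to just 9, so r7c6=9.
Step 31. [r9c2∈{5}] r9c2 has the single candidate 5, so r9c2=5.
Step 32. [r1c7∈{1}] only 1 remains possible at r1c7. So r1c7=1.
Step 33. [r5c5∈{8}] r5c5 is down to just 8 ⇒ r5c5=8.
Step 34. [r3c3∈{3}] r3c3 is down to just 3 ⇒ r3c3=3.
Step 35. [r5c1∈{2}] nothing but 2 survives at r5c1. So r5c1=2.
Step 36. [r6c9∈{5}] r6c9's peers cover all but 5, so r6c9=5.
Step 37. [r5c6∈{6}] nothing but 6 survives at r5c6. So r5c6=6.
Step 38. [r8c4∈{6}] only 6 remains possible at r8c4 ⇒ r8c4=6.
Step 39. [r1c5∈{7}] nothing but 7 survives at r1c5, so r1c5=7.
Step 40. [r4c4∈{1}] r4c4 has the single candidate 1 ⇒ r4c4=1.
Step 41. [r3c9∈{6}] r3c9 is down to just 6. So r3c9=6.
Step 42. [r2c7∈{8}] only 8 remains possible at r2c7 ⇒ r2c7=8.
Step 43. [r9c3∈{2}] only 2 remains possible at r9c3 ⇒ r9c3=2.

Answer: 9 6 4 3 7 8 1 5 2 / 5 2 1 9 6 4 8 3 7 / 7 8 3 5 2 1 9 4 6 / 4 7 8 1 3 5 2 6 9 / 2 9 5 4 8 6 7 1 3 / 1 3 6 2 9 7 4 8 5 / 6 4 7 8 5 9 3 2 1 / 3 1 9 6 4 2 5 7 8 / 8 5 2 7 1 3 6 9 4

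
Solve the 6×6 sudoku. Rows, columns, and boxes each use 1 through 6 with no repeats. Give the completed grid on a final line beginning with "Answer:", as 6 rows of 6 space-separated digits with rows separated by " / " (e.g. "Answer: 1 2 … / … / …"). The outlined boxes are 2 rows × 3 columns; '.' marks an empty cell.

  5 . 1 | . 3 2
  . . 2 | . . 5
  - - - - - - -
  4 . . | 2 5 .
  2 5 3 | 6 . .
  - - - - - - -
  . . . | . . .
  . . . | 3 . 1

Step 1. [r6c1∈{6}] only 6 remains possible at r6c1, so r6c1=6.
Step 2. [r1c4∈{4}] nothing but 4 survives at r1c4 ⇒ r1c4=4.
Step 3. [r2c2∈{3,4,6}] row 2 places 4 nowhere but r2c2 ⇒ r2c2=4.
Step 4. [r5c2∈{1,2,3}] col 2 places 3 nowhere but r5c2. So r5c2=3.
Step 5. [r5c5∈{2,4,6}] across row 5, 2 lands solely at r5c5 ⇒ r5c5=2.
Step 6. [r6c5∈{4}] r6c5 is down to just 4. So r6c5=4.
Step 7. [r2c5∈{1,6}] row 2 places 6 nowhere but r2c5, so r2c5=6.
Step 8. [r5c3∈{4,5}] in row 5, 4 fits only at r5c3. So r5c3=4.
Step 9. [r3c3∈{6}] r3c3 has the single candidate 6, so r3c3=6.
Step 10. [r5c1∈{1}] only 1 remains possible at r5c1 ⇒ r5c1=1.
Step 11. [r3c2∈{1}] nothing but 1 survives at r3c2, so r3c2=1.
Step 12. [r6c3∈{5}] r6c3 is down to just 5, so r6c3=5.
Step 13. [r3c6∈{3}] nothing but 3 survives at r3c6 ⇒ r3c6=3.
Step 14. [r5c4∈{5}] only 5 remains possible at r5c4, so r5c4=5.
Step 15. [r2c4∈{1}] nothing but 1 survives at r2c4 ⇒ r2c4=1.
Step 16. [r4c6∈{4}] r4c6 has the single candidate 4, so r4c6=4.
Step 17. [r1c2∈{6}] nothing but 6 survives at r1c2. So r1c2=6.
Step 18. [r4c5∈{1}] nothing but 1 survives at r4c5. So r4c5=1.
Step 19. [r6c2∈{2}] nothing but 2 survives at r6c2, so r6c2=2.
Step 20. [r5c6∈{6}] r5c6's peers cover all but 6 ⇒ r5c6=6.
Step 21. [r2c1∈{3}] nothing but 3 survives at r2c1, so r2c1=3.

Answer: 5 6 1 4 3 2 / 3 4 2 1 6 5 / 4 1 6 2 5 3 / 2 5 3 6 1 4 / 1 3 4 5 2 6 / 6 2 5 3 4 1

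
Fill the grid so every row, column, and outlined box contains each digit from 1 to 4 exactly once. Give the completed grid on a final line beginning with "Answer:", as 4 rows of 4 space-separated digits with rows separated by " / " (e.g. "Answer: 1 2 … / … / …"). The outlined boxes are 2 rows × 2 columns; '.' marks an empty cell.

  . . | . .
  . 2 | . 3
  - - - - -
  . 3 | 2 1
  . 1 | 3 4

Step 1. [r1c2∈{4}] r1c2's peers cover all but 4. So r1c2=4.
Step 2. [r2c1∈{1}] r2c1 has the single candidate 1, so r2c1=1.
Step 3. [r4c1∈{2}] only 2 remains possible at r4c1, so r4c1=2.
Step 4. [r1c1∈{3}] only 3 remains possible at r1c1, so r1c1=3.
Step 5. [r1c4∈{2}] nothing but 2 survives at r1c4, so r1c4=2.
Step 6. [r2c3∈{4}] only 4 remains possible at r2c3 ⇒ r2c3=4.
Step 7. [r3c1∈{4}] r3c1 has the single candidate 4 ⇒ r3c1=4.
Step 8. [r1c3∈{1}] r1c3 has the single candidate 1. So r1c3=1.

Answer: 3 4 1 2 / 1 2 4 3 / 4 3 2 1 / 2 1 3 4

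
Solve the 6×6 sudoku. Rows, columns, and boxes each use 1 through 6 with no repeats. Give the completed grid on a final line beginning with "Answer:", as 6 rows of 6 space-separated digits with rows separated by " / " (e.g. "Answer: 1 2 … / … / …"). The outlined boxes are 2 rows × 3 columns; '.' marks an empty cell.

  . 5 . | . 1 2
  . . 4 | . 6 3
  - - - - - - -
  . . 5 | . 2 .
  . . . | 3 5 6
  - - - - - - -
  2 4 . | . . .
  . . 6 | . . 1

Step 1. [r6c2∈{3}] r6c2's peers cover all but 3 ⇒ r6c2=3.
Step 2. [r3c1∈{1,3,4,6}] in row 3, 3 fits only at r3c1, so r3c1=3.
Step 3. [r4c3∈{1,2}] col 3 places 2 nowhere but r4c3, so r4c3=2.
Step 4. [r4c2∈{1}] r4c2 has the single candidate 1, so r4c2=1.
Step 5. [r2c4∈{5}] r2c4 is down to just 5, so r2c4=5.
Step 6. [r1c4∈{4}] nothing but 4 survives at r1c4. So r1c4=4.
Step 7. [r4c1∈{4}] nothing but 4 survives at r4c1, so r4c1=4.
Step 8. [r5c4∈{6}] r5c4 is down to just 6, so r5c4=6.
Step 9. [r5c6∈{5}] r5c6 has the single candidate 5 ⇒ r5c6=5.
Step 10. [r1c1∈{6}] r1c1 is down to just 6 ⇒ r1c1=6.
Step 11. [r6c1∈{5}] r6c1 has the single candidate 5 ⇒ r6c1=5.
Step 12. [r3c6∈{4}] nothing but 4 survives at r3c6. So r3c6=4.
Step 13. [r6c5∈{4}] nothing but 4 survives at r6c5, so r6c5=4.
Step 14. [r3c2∈{6}] nothing but 6 survives at r3c2, so r3c2=6.
Step 15. [r2c2∈{2}] r2c2 has the single candidate 2 ⇒ r2c2=2.
Step 16. [r1c3∈{3}] only 3 remains possible at r1c3, so r1c3=3.
Step 17. [r2c1∈{1}] nothing but 1 survives at r2c1, so r2c1=1.
Step 18. [r6c4∈{2}] nothing but 2 survives at r6c4 ⇒ r6c4=2.
Step 19. [r5c5∈{3}] r5c5's peers cover all but 3 ⇒ r5c5=3.
Step 20. [r5c3∈{1}] nothing but 1 survives at r5c3, so r5c3=1.
Step 21. [r3c4∈{1}] r3c4's peers cover all but 1 ⇒ r3c4=1.

Answer: 6 5 3 4 1 2 / 1 2 4 5 6 3 / 3 6 5 1 2 4 / 4 1 2 3 5 6 / 2 4 1 6 3 5 / 5 3 6 2 4 1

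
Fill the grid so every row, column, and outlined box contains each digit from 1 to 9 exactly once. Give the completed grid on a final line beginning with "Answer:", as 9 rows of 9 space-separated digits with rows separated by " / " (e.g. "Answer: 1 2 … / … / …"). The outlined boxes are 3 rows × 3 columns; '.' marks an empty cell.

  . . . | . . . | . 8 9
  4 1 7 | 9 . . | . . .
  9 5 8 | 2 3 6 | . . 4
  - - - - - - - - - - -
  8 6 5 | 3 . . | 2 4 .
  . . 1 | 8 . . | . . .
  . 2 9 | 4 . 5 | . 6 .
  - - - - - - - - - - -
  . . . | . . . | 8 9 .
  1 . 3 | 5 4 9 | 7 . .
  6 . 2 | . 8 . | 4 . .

Step 1. [r7c4∈{1,6,7}] col 4 places 6 nowhere but r7c4. So r7c4=6.
Step 2. [r2c5∈{5}] r2c5's peers cover all but 5, so r2c5=5.
Step 3. [r1c7∈{1,3,5,6}] across row 1, 5 lands solely at r1c7 ⇒ r1c7=5.
Step 4. [r8c8∈{2}] nothing but 2 survives at r8c8, so r8c8=2.
Step 5. [r2c8∈{3}] r2c8 is down to just 3 ⇒ r2c8=3.
Step 6. [r5c2∈{3,4,7}] 4 has one home in row 5: r5c2, so r5c2=4.
Step 7. [r7c2∈{7}] r7c2's peers cover all but 7. So r7c2=7.
Step 8. [r5c5∈{2,6,7,9}] r5c5 is the only open cell in row 5 admitting 6. So r5c5=6.
Step 9. [r6c9∈{1,3,7,8}] r6c9 is the only open cell in row 6 admitting 8, so r6c9=8.
Step 10. [r7c5∈{1,2}] in col 5, 2 fits only at r7c5. So r7c5=2.
Step 11. [r3c8∈{1,7}] row 3 places 7 nowhere but r3c8 ⇒ r3c8=7.
Step 12. [r9c8∈{1,5}] in col 8, 1 fits only at r9c8, so r9c8=1.
Step 13. [r4c9∈{1,7}] in col 9, 1 fits only at r4c9 ⇒ r4c9=1.
Step 14. [r4c6∈{7}] r4c6's peers cover all but 7 ⇒ r4c6=7.
Step 15. [r6c7∈{3}] r6c7 is down to just 3. So r6c7=3.
Step 16. [r1c4∈{1,7}] across col 4, 1 lands solely at r1c4, so r1c4=1.
Step 17. [r9c9∈{3,5}] across row 9, 5 lands solely at r9c9 ⇒ r9c9=5.
Step 18. [r5c1∈{3,7}] r5c1 is the only open cell in row 5 admitting 3, so r5c1=3.
Step 19. [r7c6∈{1,3}] r7c6 is the only open cell in row 7 admitting 1. So r7c6=1.
Step 20. [r2c7∈{6}] nothing but 6 survives at r2c7 ⇒ r2c7=6.
Step 21. [r1c5∈{7}] r1c5 is down to just 7, so r1c5=7.
Step 22. [r5c7∈{9}] r5c7's peers cover all but 9. So r5c7=9.
Step 23. [r7c1∈{5}] r7c1 is down to just 5 ⇒ r7c1=5.
Step 24. [r4c5∈{9}] r4c5's peers cover all but 9. So r4c5=9.
Step 25. [r1c1∈{2}] r1c1's peers cover all but 2, so r1c1=2.
Step 26. [r1c2∈{3}] nothing but 3 survives at r1c2 ⇒ r1c2=3.
Step 27. [r5c9∈{7}] r5c9's peers cover all but 7, so r5c9=7.
Step 28. [r1c6∈{4}] r1c6 is down to just 4 ⇒ r1c6=4.
Step 29. [r7c9∈{3}] only 3 remains possible at r7c9 ⇒ r7c9=3.
Step 30. [r2c6∈{8}] only 8 remains possible at r2c6 ⇒ r2c6=8.
Step 31. [r5c8∈{5}] only 5 remains possible at r5c8. So r5c8=5.
Step 32. [r7c3∈{4}] nothing but 4 survives at r7c3, so r7c3=4.
Step 33. [r3c7∈{1}] nothing but 1 survives at r3c7, so r3c7=1.
Step 34. [r2c9∈{2}] r2c9 has the single candidate 2. So r2c9=2.
Step 35. [r8c9∈{6}] only 6 remains possible at r8c9. So r8c9=6.
Step 36. [r8c2∈{8}] nothing but 8 survives at r8c2, so r8c2=8.
Step 37. [r9c6∈{3}] r9c6's peers cover all but 3, so r9c6=3.
Step 38. [r9c4∈{7}] r9c4 has the single candidate 7, so r9c4=7.
Step 39. [r5c6∈{2}] nothing but 2 survives at r5c6, so r5c6=2.
Step 40. [r6c5∈{1}] r6c5 has the single candidate 1. So r6c5=1.
Step 41. [r9c2∈{9}] r9c2 is down to just 9. So r9c2=9.
Step 42. [r1c3∈{6}] only 6 remains possible at r1c3 ⇒ r1c3=6.
Step 43. [r6c1∈{7}] r6c1 has the single candidate 7 ⇒ r6c1=7.

Answer: 2 3 6 1 7 4 5 8 9 / 4 1 7 9 5 8 6 3 2 / 9 5 8 2 3 6 1 7 4 / 8 6 5 3 9 7 2 4 1 / 3 4 1 8 6 2 9 5 7 / 7 2 9 4 1 5 3 6 8 / 5 7 4 6 2 1 8 9 3 / 1 8 3 5 4 9 7 2 6 / 6 9 2 7 8 3 4 1 5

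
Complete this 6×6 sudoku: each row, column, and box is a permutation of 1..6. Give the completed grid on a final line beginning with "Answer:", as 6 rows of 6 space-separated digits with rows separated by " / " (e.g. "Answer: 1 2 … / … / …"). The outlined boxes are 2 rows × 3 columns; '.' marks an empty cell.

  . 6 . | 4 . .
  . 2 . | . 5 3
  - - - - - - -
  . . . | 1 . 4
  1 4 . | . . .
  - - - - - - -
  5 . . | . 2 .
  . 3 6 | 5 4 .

Step 1. [r4c4∈{2,3,6}] r4c4 is the only open cell in col 4 admitting 2, so r4c4=2.
Step 2. [r1c3∈{1,3,5}] 5 has one home in row 1: r1c3 ⇒ r1c3=5.
Step 3. [r3c1∈{2,3,6}] in col 1, 6 fits only at r3c1. So r3c1=6.
Step 4. [r5c2∈{1}] only 1 remains possible at r5c2. So r5c2=1.
Step 5. [r4c3∈{3}] r4c3 has the single candidate 3. So r4c3=3.
Step 6. [r5c6∈{6}] r5c6 is down to just 6. So r5c6=6.
Step 7. [r2c3∈{1,4}] 1 has one home in row 2: r2c3. So r2c3=1.
Step 8. [r6c6∈{1}] nothing but 1 survives at r6c6, so r6c6=1.
Step 9. [r2c1∈{4}] r2c1's peers cover all but 4, so r2c1=4.
Step 10. [r4c6∈{5}] nothing but 5 survives at r4c6. So r4c6=5.
Step 11. [r2c4∈{6}] only 6 remains possible at r2c4, so r2c4=6.
Step 12. [r3c3∈{2}] nothing but 2 survives at r3c3 ⇒ r3c3=2.
Step 13. [r1c6∈{2}] nothing but 2 survives at r1c6, so r1c6=2.
Step 14. [r5c3∈{4}] only 4 remains possible at r5c3 ⇒ r5c3=4.
Step 15. [r6c1∈{2}] r6c1 is down to just 2. So r6c1=2.
Step 16. [r1c5∈{1}] nothing but 1 survives at r1c5, so r1c5=1.
Step 17. [r3c5∈{3}] only 3 remains possible at r3c5 ⇒ r3c5=3.
Step 18. [r1c1∈{3}] r1c1 has the single candidate 3, so r1c1=3.
Step 19. [r3c2∈{5}] r3c2's peers cover all but 5, so r3c2=5.
Step 20. [r5c4∈{3}] only 3 remains possible at r5c4, so r5c4=3.
Step 21. [r4c5∈{6}] r4c5 has the single candidate 6, so r4c5=6.

Answer: 3 6 5 4 1 2 / 4 2 1 6 5 3 / 6 5 2 1 3 4 / 1 4 3 2 6 5 / 5 1 4 3 2 6 / 2 3 6 5 4 1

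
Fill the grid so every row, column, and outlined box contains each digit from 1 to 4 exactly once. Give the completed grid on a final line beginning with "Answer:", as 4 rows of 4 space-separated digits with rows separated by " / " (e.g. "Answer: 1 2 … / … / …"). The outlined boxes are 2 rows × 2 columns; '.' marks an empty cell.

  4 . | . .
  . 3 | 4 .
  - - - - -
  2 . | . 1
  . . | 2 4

Step 1. [r2c1∈{1}] r2c1's peers cover all but 1. So r2c1=1.
Step 2. [r1c4∈{2,3}] 3 has one home in col 4: r1c4. So r1c4=3.
Step 3. [r1c2∈{2}] nothing but 2 survives at r1c2 ⇒ r1c2=2.
Step 4. [r4c2∈{1}] r4c2 is down to just 1, so r4c2=1.
Step 5. [r1c3∈{1}] r1c3's peers cover all but 1. So r1c3=1.
Step 6. [r4c1∈{3}] nothing but 3 survives at r4c1, so r4c1=3.
Step 7. [r3c2∈{4}] r3c2 has the single candidate 4. So r3c2=4.
Step 8. [r3c3∈{3}] r3c3 has the single candidate 3 ⇒ r3c3=3.
Step 9. [r2c4∈{2}] r2c4's peers cover all but 2. So r2c4=2.

Answer: 4 2 1 3 / 1 3 4 2 / 2 4 3 1 / 3 1 2 4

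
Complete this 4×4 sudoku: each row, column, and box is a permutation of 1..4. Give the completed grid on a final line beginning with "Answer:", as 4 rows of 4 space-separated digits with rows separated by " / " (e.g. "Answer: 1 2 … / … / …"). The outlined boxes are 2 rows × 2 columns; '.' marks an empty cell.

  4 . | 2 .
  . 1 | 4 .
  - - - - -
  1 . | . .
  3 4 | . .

Step 1. [r3c4∈{2,3,4}] r3c4 is the only open cell in row 3 admitting 4 ⇒ r3c4=4.
Step 2. [r1c4∈{1,3}] across row 1, 1 lands solely at r1c4. So r1c4=1.
Step 3. [r1c2∈{3}] r1c2's peers cover all but 3 ⇒ r1c2=3.
Step 4. [r2c4∈{3}] nothing but 3 survives at r2c4 ⇒ r2c4=3.
Step 5. [r2c1∈{2}] nothing but 2 survives at r2c1 ⇒ r2c1=2.
Step 6. [r3c3∈{3}] r3c3's peers cover all but 3, so r3c3=3.
Step 7. [r4c4∈{2}] r4c4's peers cover all but 2 ⇒ r4c4=2.
Step 8. [r3c2∈{2}] r3c2 has the single candidate 2. So r3c2=2.
Step 9. [r4c3∈{1}] r4c3 has the single candidate 1. So r4c3=1.

Answer: 4 3 2 1 / 2 1 4 3 / 1 2 3 4 / 3 4 1 2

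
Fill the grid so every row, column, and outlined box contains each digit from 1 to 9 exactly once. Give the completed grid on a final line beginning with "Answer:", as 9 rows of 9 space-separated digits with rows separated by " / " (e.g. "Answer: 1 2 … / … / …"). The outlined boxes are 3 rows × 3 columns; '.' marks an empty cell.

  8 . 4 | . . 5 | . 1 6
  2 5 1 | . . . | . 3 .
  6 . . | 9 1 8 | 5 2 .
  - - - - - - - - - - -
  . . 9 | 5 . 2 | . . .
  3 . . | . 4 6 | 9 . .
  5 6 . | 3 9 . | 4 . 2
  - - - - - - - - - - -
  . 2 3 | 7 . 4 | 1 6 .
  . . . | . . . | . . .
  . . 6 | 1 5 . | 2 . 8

Step 1. [r1c7∈{7}] only 7 remains possible at r1c7. So r1c7=7.
Step 2. [r7c1∈{9}] nothing but 9 survives at r7c1 ⇒ r7c1=9.
Step 3. [r5c4∈{8}] r5c4 is down to just 8, so r5c4=8.
Step 4. [r4c5∈{7}] r4c5 is down to just 7 ⇒ r4c5=7.
Step 5. [r8c3∈{5,7,8}] r8c3 is the only open cell in col 3 admitting 5. So r8c3=5.
Step 6. [r8c2∈{1,4,7,8}] in box 7, 8 fits only at r8c2, so r8c2=8.
Step 7. [r8c7∈{3}] only 3 remains possible at r8c7. So r8c7=3.
Step 8. [r8c6∈{9}] r8c6 has the single candidate 9, so r8c6=9.
Step 9. [r8c1∈{1,4,7}] r8c1 is the only open cell in row 8 admitting 1. So r8c1=1.
Step 10. [r3c3∈{7}] only 7 remains possible at r3c3, so r3c3=7.
Step 11. [r6c8∈{7,8}] r6c8 is the only open cell in row 6 admitting 7, so r6c8=7.
Step 12. [r2c4∈{4,6}] col 4 places 4 nowhere but r2c4. So r2c4=4.
Step 13. [r1c4∈{2}] r1c4 is down to just 2. So r1c4=2.
Step 14. [r5c2∈{1,7}] 7 has one home in row 5: r5c2. So r5c2=7.
Step 15. [r9c2∈{4}] r9c2's peers cover all but 4, so r9c2=4.
Step 16. [r5c9∈{1,5}] across row 5, 1 lands solely at r5c9. So r5c9=1.
Step 17. [r3c9∈{4}] r3c9 has the single candidate 4. So r3c9=4.
Step 18. [r8c5∈{2,6}] row 8 places 2 nowhere but r8c5 ⇒ r8c5=2.
Step 19. [r1c5∈{3}] r1c5 is down to just 3 ⇒ r1c5=3.
Step 20. [r4c8∈{8}] nothing but 8 survives at r4c8 ⇒ r4c8=8.
Step 21. [r9c6∈{3}] r9c6 is down to just 3 ⇒ r9c6=3.
Step 22. [r7c9∈{5}] nothing but 5 survives at r7c9. So r7c9=5.
Step 23. [r9c1∈{7}] r9c1's peers cover all but 7, so r9c1=7.
Step 24. [r7c5∈{8}] only 8 remains possible at r7c5 ⇒ r7c5=8.
Step 25. [r4c1∈{4}] r4c1 has the single candidate 4 ⇒ r4c1=4.
Step 26. [r8c9∈{7}] nothing but 7 survives at r8c9. So r8c9=7.
Step 27. [r5c3∈{2}] only 2 remains possible at r5c3 ⇒ r5c3=2.
Step 28. [r4c2∈{1}] r4c2 is down to just 1 ⇒ r4c2=1.
Step 29. [r2c5∈{6}] r2c5 is down to just 6, so r2c5=6.
Step 30. [r6c3∈{8}] only 8 remains possible at r6c3 ⇒ r6c3=8.
Step 31. [r3c2∈{3}] r3c2's peers cover all but 3, so r3c2=3.
Step 32. [r2c7∈{8}] nothing but 8 survives at r2c7 ⇒ r2c7=8.
Step 33. [r4c7∈{6}] r4c7's peers cover all but 6, so r4c7=6.
Step 34. [r2c6∈{7}] only 7 remains possible at r2c6. So r2c6=7.
Step 35. [r9c8∈{9}] only 9 remains possible at r9c8, so r9c8=9.
Step 36. [r5c8∈{5}] r5c8 has the single candidate 5, so r5c8=5.
Step 37. [r8c8∈{4}] r8c8 has the single candidate 4. So r8c8=4.
Step 38. [r2c9∈{9}] r2c9 has the single candidate 9 ⇒ r2c9=9.
Step 39. [r4c9∈{3}] r4c9's peers cover all but 3 ⇒ r4c9=3.
Step 40. [r8c4∈{6}] r8c4 is down to just 6 ⇒ r8c4=6.
Step 41. [r6c6∈{1}] r6c6's peers cover all but 1, so r6c6=1.
Step 42. [r1c2∈{9}] r1c2's peers cover all but 9, so r1c2=9.

Answer: 8 9 4 2 3 5 7 1 6 / 2 5 1 4 6 7 8 3 9 / 6 3 7 9 1 8 5 2 4 / 4 1 9 5 7 2 6 8 3 / 3 7 2 8 4 6 9 5 1 / 5 6 8 3 9 1 4 7 2 / 9 2 3 7 8 4 1 6 5 / 1 8 5 6 2 9 3 4 7 / 7 4 6 1 5 3 2 9 8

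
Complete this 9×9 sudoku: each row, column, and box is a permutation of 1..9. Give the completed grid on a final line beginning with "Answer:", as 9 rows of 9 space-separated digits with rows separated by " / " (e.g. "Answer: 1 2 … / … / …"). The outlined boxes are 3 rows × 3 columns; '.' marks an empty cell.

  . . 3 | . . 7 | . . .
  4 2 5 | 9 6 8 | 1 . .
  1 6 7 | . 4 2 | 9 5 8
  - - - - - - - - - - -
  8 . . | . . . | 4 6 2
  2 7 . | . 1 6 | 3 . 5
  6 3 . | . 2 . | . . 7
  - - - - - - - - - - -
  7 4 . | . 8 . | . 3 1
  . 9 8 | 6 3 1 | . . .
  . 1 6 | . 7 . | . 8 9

Step 1. [r4c5∈{5,9}] in col 5, 9 fits only at r4c5. So r4c5=9.
Step 2. [r7c7∈{2,5,6}] row 7 places 6 nowhere but r7c7, so r7c7=6.
Step 3. [r1c7∈{2}] r1c7's peers cover all but 2 ⇒ r1c7=2.
Step 4. [r9c7∈{5}] r9c7 is down to just 5. So r9c7=5.
Step 5. [r4c6∈{3,5}] col 6 places 3 nowhere but r4c6. So r4c6=3.
Step 6. [r5c8∈{9}] nothing but 9 survives at r5c8, so r5c8=9.
Step 7. [r8c8∈{2,4,7}] in row 8, 2 fits only at r8c8 ⇒ r8c8=2.
Step 8. [r5c4∈{4,8}] 8 has one home in row 5: r5c4, so r5c4=8.
Step 9. [r9c4∈{2,4}] r9c4 is the only open cell in row 9 admitting 2. So r9c4=2.
Step 10. [r7c4∈{5}] r7c4 has the single candidate 5, so r7c4=5.
Step 11. [r6c4∈{4}] r6c4 is down to just 4. So r6c4=4.
Step 12. [r6c3∈{1,9}] row 6 places 9 nowhere but r6c3, so r6c3=9.
Step 13. [r1c9∈{4,6}] r1c9 is the only open cell in row 1 admitting 6 ⇒ r1c9=6.
Step 14. [r8c7∈{7}] r8c7 is down to just 7. So r8c7=7.
Step 15. [r7c6∈{9}] r7c6 has the single candidate 9, so r7c6=9.
Step 16. [r5c3∈{4}] r5c3 has the single candidate 4, so r5c3=4.
Step 17. [r1c5∈{5}] r1c5's peers cover all but 5. So r1c5=5.
Step 18. [r1c2∈{8}] only 8 remains possible at r1c2, so r1c2=8.
Step 19. [r1c8∈{4}] nothing but 4 survives at r1c8 ⇒ r1c8=4.
Step 20. [r8c9∈{4}] r8c9 has the single candidate 4 ⇒ r8c9=4.
Step 21. [r7c3∈{2}] r7c3 has the single candidate 2, so r7c3=2.
Step 22. [r4c4∈{7}] r4c4 has the single candidate 7 ⇒ r4c4=7.
Step 23. [r6c6∈{5}] r6c6 has the single candidate 5. So r6c6=5.
Step 24. [r1c1∈{9}] r1c1 is down to just 9 ⇒ r1c1=9.
Step 25. [r2c8∈{7}] r2c8 is down to just 7. So r2c8=7.
Step 26. [r8c1∈{5}] nothing but 5 survives at r8c1, so r8c1=5.
Step 27. [r2c9∈{3}] nothing but 3 survives at r2c9. So r2c9=3.
Step 28. [r9c1∈{3}] r9c1 has the single candidate 3. So r9c1=3.
Step 29. [r3c4∈{3}] r3c4 is down to just 3. So r3c4=3.
Step 30. [r1c4∈{1}] r1c4 has the single candidate 1. So r1c4=1.
Step 31. [r4c3∈{1}] r4c3 is down to just 1 ⇒ r4c3=1.
Step 32. [r4c2∈{5}] nothing but 5 survives at r4c2 ⇒ r4c2=5.
Step 33. [r9c6∈{4}] nothing but 4 survives at r9c6 ⇒ r9c6=4.
Step 34. [r6c8∈{1}] r6c8 has the single candidate 1, so r6c8=1.
Step 35. [r6c7∈{8}] r6c7 has the single candidate 8, so r6c7=8.

Answer: 9 8 3 1 5 7 2 4 6 / 4 2 5 9 6 8 1 7 3 / 1 6 7 3 4 2 9 5 8 / 8 5 1 7 9 3 4 6 2 / 2 7 4 8 1 6 3 9 5 / 6 3 9 4 2 5 8 1 7 / 7 4 2 5 8 9 6 3 1 / 5 9 8 6 3 1 7 2 4 / 3 1 6 2 7 4 5 8 9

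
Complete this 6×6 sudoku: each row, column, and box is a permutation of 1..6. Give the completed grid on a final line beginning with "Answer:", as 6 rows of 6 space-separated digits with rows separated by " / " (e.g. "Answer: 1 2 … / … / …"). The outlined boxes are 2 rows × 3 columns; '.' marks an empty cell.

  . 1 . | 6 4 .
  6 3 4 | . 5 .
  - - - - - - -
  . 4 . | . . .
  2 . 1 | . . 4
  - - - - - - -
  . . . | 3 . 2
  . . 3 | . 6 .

Step 1. [r4c4∈{5}] only 5 remains possible at r4c4, so r4c4=5.
Step 2. [r5c5∈{1}] r5c5's peers cover all but 1 ⇒ r5c5=1.
Step 3. [r1c1∈{5}] nothing but 5 survives at r1c1, so r1c1=5.
Step 4. [r3c6∈{1,3,6}] across col 6, 6 lands solely at r3c6. So r3c6=6.
Step 5. [r3c4∈{1,2}] 1 has one home in row 3: r3c4 ⇒ r3c4=1.
Step 6. [r5c3∈{5,6}] 6 has one home in col 3: r5c3 ⇒ r5c3=6.
Step 7. [r5c2∈{5}] r5c2's peers cover all but 5, so r5c2=5.
Step 8. [r4c5∈{3}] r4c5 has the single candidate 3. So r4c5=3.
Step 9. [r6c4∈{4}] r6c4's peers cover all but 4 ⇒ r6c4=4.
Step 10. [r5c1∈{4}] r5c1's peers cover all but 4, so r5c1=4.
Step 11. [r6c2∈{2}] nothing but 2 survives at r6c2, so r6c2=2.
Step 12. [r4c2∈{6}] r4c2 is down to just 6, so r4c2=6.
Step 13. [r3c3∈{5}] only 5 remains possible at r3c3. So r3c3=5.
Step 14. [r2c6∈{1}] nothing but 1 survives at r2c6, so r2c6=1.
Step 15. [r1c3∈{2}] only 2 remains possible at r1c3. So r1c3=2.
Step 16. [r3c5∈{2}] r3c5 has the single candidate 2, so r3c5=2.
Step 17. [r6c6∈{5}] nothing but 5 survives at r6c6, so r6c6=5.
Step 18. [r3c1∈{3}] only 3 remains possible at r3c1. So r3c1=3.
Step 19. [r1c6∈{3}] only 3 remains possible at r1c6 ⇒ r1c6=3.
Step 20. [r6c1∈{1}] r6c1 is down to just 1. So r6c1=1.
Step 21. [r2c4∈{2}] r2c4's peers cover all but 2 ⇒ r2c4=2.

Answer: 5 1 2 6 4 3 / 6 3 4 2 5 1 / 3 4 5 1 2 6 / 2 6 1 5 3 4 / 4 5 6 3 1 2 / 1 2 3 4 6 5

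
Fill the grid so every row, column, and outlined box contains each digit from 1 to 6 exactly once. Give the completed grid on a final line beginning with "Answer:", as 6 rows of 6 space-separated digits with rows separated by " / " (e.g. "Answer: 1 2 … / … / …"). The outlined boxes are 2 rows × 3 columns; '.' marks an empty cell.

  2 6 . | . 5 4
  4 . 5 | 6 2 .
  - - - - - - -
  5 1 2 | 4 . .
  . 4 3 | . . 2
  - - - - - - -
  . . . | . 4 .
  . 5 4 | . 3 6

Step 1. [r2c6∈{1,3}] across row 2, 1 lands solely at r2c6. So r2c6=1.
Step 2. [r6c1∈{1}] nothing but 1 survives at r6c1, so r6c1=1.
Step 3. [r5c4∈{1,2,5}] row 5 places 1 nowhere but r5c4, so r5c4=1.
Step 4. [r5c1∈{3,6}] col 1 places 3 nowhere but r5c1. So r5c1=3.
Step 5. [r4c1∈{6}] r4c1 is down to just 6. So r4c1=6.
Step 6. [r3c5∈{6}] r3c5 is down to just 6 ⇒ r3c5=6.
Step 7. [r1c4∈{3}] r1c4 has the single candidate 3. So r1c4=3.
Step 8. [r5c3∈{6}] r5c3 is down to just 6, so r5c3=6.
Step 9. [r2c2∈{3}] r2c2's peers cover all but 3. So r2c2=3.
Step 10. [r4c5∈{1}] r4c5's peers cover all but 1 ⇒ r4c5=1.
Step 11. [r4c4∈{5}] r4c4 has the single candidate 5. So r4c4=5.
Step 12. [r1c3∈{1}] only 1 remains possible at r1c3 ⇒ r1c3=1.
Step 13. [r5c2∈{2}] nothing but 2 survives at r5c2 ⇒ r5c2=2.
Step 14. [r6c4∈{2}] r6c4's peers cover all but 2. So r6c4=2.
Step 15. [r3c6∈{3}] r3c6 has the single candidate 3. So r3c6=3.
Step 16. [r5c6∈{5}] r5c6 has the single candidate 5. So r5c6=5.

Answer: 2 6 1 3 5 4 / 4 3 5 6 2 1 / 5 1 2 4 6 3 / 6 4 3 5 1 2 / 3 2 6 1 4 5 / 1 5 4 2 3 6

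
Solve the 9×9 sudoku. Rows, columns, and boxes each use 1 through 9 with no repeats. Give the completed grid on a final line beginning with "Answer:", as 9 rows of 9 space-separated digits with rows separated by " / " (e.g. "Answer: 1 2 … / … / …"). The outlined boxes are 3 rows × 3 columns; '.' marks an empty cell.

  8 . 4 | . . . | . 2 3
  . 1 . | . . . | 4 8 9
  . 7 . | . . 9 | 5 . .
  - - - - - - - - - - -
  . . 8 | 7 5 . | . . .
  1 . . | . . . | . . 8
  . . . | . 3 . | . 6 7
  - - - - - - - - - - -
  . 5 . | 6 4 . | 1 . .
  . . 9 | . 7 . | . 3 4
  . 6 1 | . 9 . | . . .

Step 1. [r8c1∈{2}] nothing but 2 survives at r8c1. So r8c1=2.
Step 2. [r7c6∈{2,3,8}] 8 has one home in row 7: r7c6, so r7c6=8.
Step 3. [r3c4∈{1,2,3,4,8}] r3c4 is the only open cell in row 3 admitting 4 ⇒ r3c4=4.
Step 4. [r3c9∈{1,6}] in col 9, 6 fits only at r3c9, so r3c9=6.
Step 5. [r3c1∈{3}] r3c1 has the single candidate 3, so r3c1=3.
Step 6. [r5c3∈{2,3,5,6,7}] r5c3 is the only open cell in row 5 admitting 7, so r5c3=7.
Step 7. [r2c6∈{2,3,5,6,7}] row 2 places 7 nowhere but r2c6, so r2c6=7.
Step 8. [r2c3∈{2,5,6}] r2c3 is the only open cell in col 3 admitting 6 ⇒ r2c3=6.
Step 9. [r9c9∈{2,5}] 5 has one home in col 9: r9c9, so r9c9=5.
Step 10. [r6c4∈{1,2,8,9}] r6c4 is the only open cell in row 6 admitting 8 ⇒ r6c4=8.
Step 11. [r6c6∈{1,2,4}] 1 has one home in row 6: r6c6. So r6c6=1.
Step 12. [r5c4∈{2,9}] across col 4, 9 lands solely at r5c4 ⇒ r5c4=9.
Step 13. [r9c8∈{7}] nothing but 7 survives at r9c8, so r9c8=7.
Step 14. [r2c5∈{2}] r2c5 has the single candidate 2 ⇒ r2c5=2.
Step 15. [r5c5∈{6}] only 6 remains possible at r5c5. So r5c5=6.
Step 16. [r9c4∈{2,3}] in col 4, 2 fits only at r9c4 ⇒ r9c4=2.
Step 17. [r6c3∈{2,5}] in col 3, 5 fits only at r6c3, so r6c3=5.
Step 18. [r9c1∈{4}] only 4 remains possible at r9c1, so r9c1=4.
Step 19. [r6c2∈{2,4,9}] in row 6, 4 fits only at r6c2, so r6c2=4.
Step 20. [r6c7∈{2,9}] row 6 places 2 nowhere but r6c7, so r6c7=2.
Step 21. [r4c7∈{3,9}] col 7 places 9 nowhere but r4c7 ⇒ r4c7=9.
Step 22. [r3c8∈{1}] r3c8 is down to just 1. So r3c8=1.
Step 23. [r8c4∈{1,5}] across row 8, 1 lands solely at r8c4 ⇒ r8c4=1.
Step 24. [r4c8∈{4}] nothing but 4 survives at r4c8 ⇒ r4c8=4.
Step 25. [r4c6∈{2}] r4c6 has the single candidate 2. So r4c6=2.
Step 26. [r1c4∈{5}] r1c4's peers cover all but 5, so r1c4=5.
Step 27. [r5c7∈{3}] r5c7 is down to just 3, so r5c7=3.
Step 28. [r9c7∈{8}] only 8 remains possible at r9c7. So r9c7=8.
Step 29. [r6c1∈{9}] only 9 remains possible at r6c1 ⇒ r6c1=9.
Step 30. [r8c2∈{8}] nothing but 8 survives at r8c2. So r8c2=8.
Step 31. [r7c1∈{7}] r7c1's peers cover all but 7. So r7c1=7.
Step 32. [r7c9∈{2}] only 2 remains possible at r7c9, so r7c9=2.
Step 33. [r4c9∈{1}] r4c9 has the single candidate 1, so r4c9=1.
Step 34. [r5c2∈{2}] nothing but 2 survives at r5c2. So r5c2=2.
Step 35. [r7c8∈{9}] nothing but 9 survives at r7c8 ⇒ r7c8=9.
Step 36. [r5c6∈{4}] r5c6 has the single candidate 4 ⇒ r5c6=4.
Step 37. [r1c2∈{9}] only 9 remains possible at r1c2. So r1c2=9.
Step 38. [r2c1∈{5}] r2c1 is down to just 5. So r2c1=5.
Step 39. [r3c3∈{2}] r3c3 has the single candidate 2. So r3c3=2.
Step 40. [r4c1∈{6}] r4c1 is down to just 6. So r4c1=6.
Step 41. [r5c8∈{5}] r5c8 has the single candidate 5. So r5c8=5.
Step 42. [r1c6∈{6}] r1c6 has the single candidate 6 ⇒ r1c6=6.
Step 43. [r1c7∈{7}] nothing but 7 survives at r1c7 ⇒ r1c7=7.
Step 44. [r3c5∈{8}] nothing but 8 survives at r3c5 ⇒ r3c5=8.
Step 45. [r1c5∈{1}] nothing but 1 survives at r1c5 ⇒ r1c5=1.
Step 46. [r7c3∈{3}] only 3 remains possible at r7c3 ⇒ r7c3=3.
Step 47. [r8c7∈{6}] r8c7's peers cover all but 6. So r8c7=6.
Step 48. [r2c4∈{3}] r2c4 has the single candidate 3 ⇒ r2c4=3.
Step 49. [r4c2∈{3}] r4c2 is down to just 3. So r4c2=3.
Step 50. [r9c6∈{3}] only 3 remains possible at r9c6. So r9c6=3.
Step 51. [r8c6∈{5}] r8c6 has the single candidate 5. So r8c6=5.

Answer: 8 9 4 5 1 6 7 2 3 / 5 1 6 3 2 7 4 8 9 / 3 7 2 4 8 9 5 1 6 / 6 3 8 7 5 2 9 4 1 / 1 2 7 9 6 4 3 5 8 / 9 4 5 8 3 1 2 6 7 / 7 5 3 6 4 8 1 9 2 / 2 8 9 1 7 5 6 3 4 / 4 6 1 2 9 3 8 7 5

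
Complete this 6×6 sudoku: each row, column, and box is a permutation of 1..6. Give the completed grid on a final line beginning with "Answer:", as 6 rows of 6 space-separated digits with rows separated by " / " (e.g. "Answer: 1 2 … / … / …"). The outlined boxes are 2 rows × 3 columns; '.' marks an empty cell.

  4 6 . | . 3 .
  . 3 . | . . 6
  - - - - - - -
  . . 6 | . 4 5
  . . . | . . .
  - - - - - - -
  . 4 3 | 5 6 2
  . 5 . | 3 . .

Step 1. [r1c6∈{1}] r1c6 is down to just 1. So r1c6=1.
Step 2. [r1c4∈{2}] nothing but 2 survives at r1c4. So r1c4=2.
Step 3. [r5c1∈{1}] r5c1 has the single candidate 1. So r5c1=1.
Step 4. [r4c5∈{1,2}] col 5 places 2 nowhere but r4c5, so r4c5=2.
Step 5. [r1c3∈{5}] only 5 remains possible at r1c3. So r1c3=5.
Step 6. [r2c1∈{2}] r2c1 has the single candidate 2. So r2c1=2.
Step 7. [r4c2∈{1}] r4c2 has the single candidate 1, so r4c2=1.
Step 8. [r3c1∈{3}] r3c1 is down to just 3. So r3c1=3.
Step 9. [r4c4∈{6}] only 6 remains possible at r4c4, so r4c4=6.
Step 10. [r6c3∈{2}] r6c3 has the single candidate 2 ⇒ r6c3=2.
Step 11. [r6c1∈{6}] r6c1 is down to just 6. So r6c1=6.
Step 12. [r6c5∈{1}] only 1 remains possible at r6c5 ⇒ r6c5=1.
Step 13. [r4c1∈{5}] nothing but 5 survives at r4c1 ⇒ r4c1=5.
Step 14. [r4c6∈{3}] r4c6 is down to just 3. So r4c6=3.
Step 15. [r2c4∈{4}] nothing but 4 survives at r2c4, so r2c4=4.
Step 16. [r2c3∈{1}] r2c3 has the single candidate 1, so r2c3=1.
Step 17. [r3c2∈{2}] nothing but 2 survives at r3c2, so r3c2=2.
Step 18. [r2c5∈{5}] nothing but 5 survives at r2c5 ⇒ r2c5=5.
Step 19. [r6c6∈{4}] r6c6 has the single candidate 4 ⇒ r6c6=4.
Step 20. [r4c3∈{4}] nothing but 4 survives at r4c3, so r4c3=4.
Step 21. [r3c4∈{1}] r3c4's peers cover all but 1. So r3c4=1.

Answer: 4 6 5 2 3 1 / 2 3 1 4 5 6 / 3 2 6 1 4 5 / 5 1 4 6 2 3 / 1 4 3 5 6 2 / 6 5 2 3 1 4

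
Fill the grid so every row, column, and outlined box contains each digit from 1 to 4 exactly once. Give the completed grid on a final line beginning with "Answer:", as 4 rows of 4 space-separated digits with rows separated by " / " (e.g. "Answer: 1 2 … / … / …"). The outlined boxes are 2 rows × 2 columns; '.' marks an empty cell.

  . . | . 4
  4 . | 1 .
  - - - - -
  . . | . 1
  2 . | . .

Step 1. [r4c4∈{3}] r4c4's peers cover all but 3, so r4c4=3.
Step 2. [r2c2∈{2,3}] across row 2, 3 lands solely at r2c2. So r2c2=3.
Step 3. [r3c3∈{2,4}] 2 has one home in row 3: r3c3, so r3c3=2.
Step 4. [r4c2∈{1,4}] row 4 places 1 nowhere but r4c2, so r4c2=1.
Step 5. [r3c2∈{4}] r3c2 is down to just 4, so r3c2=4.
Step 6. [r3c1∈{3}] nothing but 3 survives at r3c1. So r3c1=3.
Step 7. [r1c2∈{2}] only 2 remains possible at r1c2, so r1c2=2.
Step 8. [r2c4∈{2}] r2c4 has the single candidate 2 ⇒ r2c4=2.
Step 9. [r4c3∈{4}] only 4 remains possible at r4c3 ⇒ r4c3=4.
Step 10. [r1c1∈{1}] r1c1 has the single candidate 1, so r1c1=1.
Step 11. [r1c3∈{3}] only 3 remains possible at r1c3. So r1c3=3.

Answer: 1 2 3 4 / 4 3 1 2 / 3 4 2 1 / 2 1 4 3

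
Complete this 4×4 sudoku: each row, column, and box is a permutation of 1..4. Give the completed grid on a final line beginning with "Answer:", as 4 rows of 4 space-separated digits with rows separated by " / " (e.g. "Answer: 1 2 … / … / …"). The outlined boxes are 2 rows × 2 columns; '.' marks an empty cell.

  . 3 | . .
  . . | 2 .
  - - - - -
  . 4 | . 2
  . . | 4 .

Step 1. [r2c2∈{1}] nothing but 1 survives at r2c2, so r2c2=1.
Step 2. [r3c3∈{1,3}] 3 has one home in col 3: r3c3. So r3c3=3.
Step 3. [r4c4∈{1}] r4c4's peers cover all but 1, so r4c4=1.
Step 4. [r1c1∈{2,4}] in row 1, 2 fits only at r1c1. So r1c1=2.
Step 5. [r2c4∈{3,4}] across row 2, 3 lands solely at r2c4 ⇒ r2c4=3.
Step 6. [r1c4∈{4}] r1c4 has the single candidate 4. So r1c4=4.
Step 7. [r3c1∈{1}] r3c1's peers cover all but 1, so r3c1=1.
Step 8. [r2c1∈{4}] r2c1 is down to just 4, so r2c1=4.
Step 9. [r4c1∈{3}] r4c1's peers cover all but 3. So r4c1=3.
Step 10. [r1c3∈{1}] only 1 remains possible at r1c3, so r1c3=1.
Step 11. [r4c2∈{2}] r4c2 has the single candidate 2 ⇒ r4c2=2.

Answer: 2 3 1 4 / 4 1 2 3 / 1 4 3 2 / 3 2 4 1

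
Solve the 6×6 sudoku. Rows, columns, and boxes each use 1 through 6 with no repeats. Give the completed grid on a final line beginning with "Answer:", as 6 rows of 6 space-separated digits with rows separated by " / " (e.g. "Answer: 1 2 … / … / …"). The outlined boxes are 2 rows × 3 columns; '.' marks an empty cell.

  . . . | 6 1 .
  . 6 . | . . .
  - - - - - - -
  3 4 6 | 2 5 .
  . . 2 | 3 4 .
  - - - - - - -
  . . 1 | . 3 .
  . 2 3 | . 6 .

Step 1. [r5c2∈{5}] nothing but 5 survives at r5c2. So r5c2=5.
Step 2. [r6c1∈{4}] only 4 remains possible at r6c1, so r6c1=4.
Step 3. [r2c6∈{2,3,4,5}] in row 2, 3 fits only at r2c6, so r2c6=3.
Step 4. [r2c1∈{1,2,5}] row 2 places 1 nowhere but r2c1, so r2c1=1.
Step 5. [r6c4∈{1,5}] across col 4, 1 lands solely at r6c4. So r6c4=1.
Step 6. [r2c4∈{4,5}] 5 has one home in col 4: r2c4 ⇒ r2c4=5.
Step 7. [r1c6∈{2,4}] in box 2, 4 fits only at r1c6 ⇒ r1c6=4.
Step 8. [r4c2∈{1}] nothing but 1 survives at r4c2 ⇒ r4c2=1.
Step 9. [r1c1∈{2,5}] in row 1, 2 fits only at r1c1, so r1c1=2.
Step 10. [r6c6∈{5}] r6c6 has the single candidate 5. So r6c6=5.
Step 11. [r2c3∈{4}] nothing but 4 survives at r2c3. So r2c3=4.
Step 12. [r2c5∈{2}] only 2 remains possible at r2c5, so r2c5=2.
Step 13. [r5c1∈{6}] r5c1 has the single candidate 6 ⇒ r5c1=6.
Step 14. [r4c6∈{6}] r4c6 has the single candidate 6 ⇒ r4c6=6.
Step 15. [r4c1∈{5}] only 5 remains possible at r4c1. So r4c1=5.
Step 16. [r1c3∈{5}] r1c3's peers cover all but 5, so r1c3=5.
Step 17. [r5c4∈{4}] nothing but 4 survives at r5c4 ⇒ r5c4=4.
Step 18. [r5c6∈{2}] nothing but 2 survives at r5c6 ⇒ r5c6=2.
Step 19. [r3c6∈{1}] r3c6's peers cover all but 1. So r3c6=1.
Step 20. [r1c2∈{3}] r1c2's peers cover all but 3, so r1c2=3.

Answer: 2 3 5 6 1 4 / 1 6 4 5 2 3 / 3 4 6 2 5 1 / 5 1 2 3 4 6 / 6 5 1 4 3 2 / 4 2 3 1 6 5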